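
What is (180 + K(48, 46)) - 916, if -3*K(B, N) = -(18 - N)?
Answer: -2236/3 ≈ -745.33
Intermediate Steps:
K(B, N) = 6 - N/3 (K(B, N) = -(-1)*(18 - N)/3 = -(-18 + N)/3 = 6 - N/3)
(180 + K(48, 46)) - 916 = (180 + (6 - 1/3*46)) - 916 = (180 + (6 - 46/3)) - 916 = (180 - 28/3) - 916 = 512/3 - 916 = -2236/3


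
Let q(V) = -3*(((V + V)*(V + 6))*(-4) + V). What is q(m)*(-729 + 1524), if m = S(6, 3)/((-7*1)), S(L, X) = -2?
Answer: 1645650/49 ≈ 33585.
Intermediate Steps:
m = 2/7 (m = -2/((-7*1)) = -2/(-7) = -2*(-⅐) = 2/7 ≈ 0.28571)
q(V) = -3*V + 24*V*(6 + V) (q(V) = -3*(((2*V)*(6 + V))*(-4) + V) = -3*((2*V*(6 + V))*(-4) + V) = -3*(-8*V*(6 + V) + V) = -3*(V - 8*V*(6 + V)) = -3*V + 24*V*(6 + V))
q(m)*(-729 + 1524) = (3*(2/7)*(47 + 8*(2/7)))*(-729 + 1524) = (3*(2/7)*(47 + 16/7))*795 = (3*(2/7)*(345/7))*795 = (2070/49)*795 = 1645650/49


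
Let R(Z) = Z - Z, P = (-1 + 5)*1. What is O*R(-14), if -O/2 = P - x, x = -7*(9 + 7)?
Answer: 0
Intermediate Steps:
P = 4 (P = 4*1 = 4)
x = -112 (x = -7*16 = -112)
R(Z) = 0
O = -232 (O = -2*(4 - 1*(-112)) = -2*(4 + 112) = -2*116 = -232)
O*R(-14) = -232*0 = 0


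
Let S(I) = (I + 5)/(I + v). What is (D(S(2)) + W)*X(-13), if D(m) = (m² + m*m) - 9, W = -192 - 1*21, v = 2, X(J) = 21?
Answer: -36267/8 ≈ -4533.4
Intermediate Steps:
S(I) = (5 + I)/(2 + I) (S(I) = (I + 5)/(I + 2) = (5 + I)/(2 + I))
W = -213 (W = -192 - 21 = -213)
D(m) = -9 + 2*m² (D(m) = (m² + m²) - 9 = 2*m² - 9 = -9 + 2*m²)
(D(S(2)) + W)*X(-13) = ((-9 + 2*((5 + 2)/(2 + 2))²) - 213)*21 = ((-9 + 2*(7/4)²) - 213)*21 = ((-9 + 2*(49/16)) - 213)*21 = ((-9 + 49/8) - 213)*21 = (-23/8 - 213)*21 = -1727/8*21 = -36267/8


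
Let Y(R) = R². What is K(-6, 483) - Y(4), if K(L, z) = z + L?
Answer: 461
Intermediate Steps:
K(L, z) = L + z
K(-6, 483) - Y(4) = (-6 + 483) - 1*4² = 477 - 1*16 = 477 - 16 = 461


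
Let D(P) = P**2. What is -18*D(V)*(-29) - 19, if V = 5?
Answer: 13031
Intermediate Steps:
-18*D(V)*(-29) - 19 = -18*5**2*(-29) - 19 = -18*25*(-29) - 19 = -450*(-29) - 19 = 13050 - 19 = 13031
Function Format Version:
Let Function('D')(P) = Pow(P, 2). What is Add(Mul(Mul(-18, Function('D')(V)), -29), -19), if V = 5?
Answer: 13031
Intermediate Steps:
Add(Mul(Mul(-18, Function('D')(V)), -29), -19) = Add(Mul(Mul(-18, Pow(5, 2)), -29), -19) = Add(Mul(Mul(-18, 25), -29), -19) = Add(Mul(-450, -29), -19) = Add(13050, -19) = 13031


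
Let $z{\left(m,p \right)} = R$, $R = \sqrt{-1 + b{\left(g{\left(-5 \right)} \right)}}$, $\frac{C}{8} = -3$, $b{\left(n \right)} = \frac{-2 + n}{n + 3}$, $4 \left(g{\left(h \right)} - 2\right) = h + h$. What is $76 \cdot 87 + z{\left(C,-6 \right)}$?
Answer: $6612 + i \sqrt{2} \approx 6612.0 + 1.4142 i$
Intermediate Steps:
$g{\left(h \right)} = 2 + \frac{h}{2}$ ($g{\left(h \right)} = 2 + \frac{h + h}{4} = 2 + \frac{2 h}{4} = 2 + \frac{h}{2}$)
$b{\left(n \right)} = \frac{-2 + n}{3 + n}$
$C = -24$ ($C = 8 \left(-3\right) = -24$)
$R = i \sqrt{2}$ ($R = \sqrt{-1 + \frac{-2 + \left(2 + \frac{1}{2} \left(-5\right)\right)}{3 + \left(2 + \frac{1}{2} \left(-5\right)\right)}} = \sqrt{-1 + \frac{-2 + \left(2 - \frac{5}{2}\right)}{3 + \left(2 - \frac{5}{2}\right)}} = \sqrt{-1 + \frac{-2 - \frac{1}{2}}{3 - \frac{1}{2}}} = \sqrt{-1 + \frac{1}{\frac{5}{2}} \left(- \frac{5}{2}\right)} = \sqrt{-1 + \frac{2}{5} \left(- \frac{5}{2}\right)} = \sqrt{-1 - 1} = \sqrt{-2} = i \sqrt{2} \approx 1.4142 i$)
$z{\left(m,p \right)} = i \sqrt{2}$
$76 \cdot 87 + z{\left(C,-6 \right)} = 76 \cdot 87 + i \sqrt{2} = 6612 + i \sqrt{2}$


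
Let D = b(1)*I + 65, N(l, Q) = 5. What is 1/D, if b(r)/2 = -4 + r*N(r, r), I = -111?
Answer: -1/157 ≈ -0.0063694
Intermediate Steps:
b(r) = -8 + 10*r (b(r) = 2*(-4 + r*5) = 2*(-4 + 5*r) = -8 + 10*r)
D = -157 (D = (-8 + 10*1)*(-111) + 65 = (-8 + 10)*(-111) + 65 = 2*(-111) + 65 = -222 + 65 = -157)
1/D = 1/(-157) = -1/157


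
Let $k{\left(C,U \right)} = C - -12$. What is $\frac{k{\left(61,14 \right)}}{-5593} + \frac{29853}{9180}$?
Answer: $\frac{1086913}{335580} \approx 3.2389$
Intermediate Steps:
$k{\left(C,U \right)} = 12 + C$ ($k{\left(C,U \right)} = C + 12 = 12 + C$)
$\frac{k{\left(61,14 \right)}}{-5593} + \frac{29853}{9180} = \frac{12 + 61}{-5593} + \frac{29853}{9180} = 73 \left(- \frac{1}{5593}\right) + 29853 \cdot \frac{1}{9180} = - \frac{73}{5593} + \frac{3317}{1020} = \frac{1086913}{335580}$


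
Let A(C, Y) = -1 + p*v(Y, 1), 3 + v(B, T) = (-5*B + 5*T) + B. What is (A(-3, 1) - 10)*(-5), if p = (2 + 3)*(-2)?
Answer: -45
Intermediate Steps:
v(B, T) = -3 - 4*B + 5*T (v(B, T) = -3 + ((-5*B + 5*T) + B) = -3 + (-4*B + 5*T) = -3 - 4*B + 5*T)
p = -10 (p = 5*(-2) = -10)
A(C, Y) = -21 + 40*Y (A(C, Y) = -1 - 10*(-3 - 4*Y + 5*1) = -1 - 10*(-3 - 4*Y + 5) = -1 - 10*(2 - 4*Y) = -1 + (-20 + 40*Y) = -21 + 40*Y)
(A(-3, 1) - 10)*(-5) = ((-21 + 40*1) - 10)*(-5) = ((-21 + 40) - 10)*(-5) = (19 - 10)*(-5) = 9*(-5) = -45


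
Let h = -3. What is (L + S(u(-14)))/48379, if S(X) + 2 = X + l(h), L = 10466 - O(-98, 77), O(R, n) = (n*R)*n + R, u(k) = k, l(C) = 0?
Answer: 591590/48379 ≈ 12.228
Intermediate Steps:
O(R, n) = R + R*n² (O(R, n) = (R*n)*n + R = R*n² + R = R + R*n²)
L = 591606 (L = 10466 - (-98)*(1 + 77²) = 10466 - (-98)*(1 + 5929) = 10466 - (-98)*5930 = 10466 - 1*(-581140) = 10466 + 581140 = 591606)
S(X) = -2 + X (S(X) = -2 + (X + 0) = -2 + X)
(L + S(u(-14)))/48379 = (591606 + (-2 - 14))/48379 = (591606 - 16)*(1/48379) = 591590*(1/48379) = 591590/48379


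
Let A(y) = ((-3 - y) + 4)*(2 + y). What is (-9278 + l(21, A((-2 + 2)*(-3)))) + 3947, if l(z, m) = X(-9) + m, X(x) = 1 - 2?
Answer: -5330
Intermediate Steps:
X(x) = -1
A(y) = (1 - y)*(2 + y)
l(z, m) = -1 + m
(-9278 + l(21, A((-2 + 2)*(-3)))) + 3947 = (-9278 + (-1 + (2 - (-2 + 2)*(-3) - ((-2 + 2)*(-3))²))) + 3947 = (-9278 + (-1 + (2 - 0*(-3) - (0*(-3))²))) + 3947 = (-9278 + (-1 + (2 - 1*0 - 1*0²))) + 3947 = (-9278 + (-1 + (2 + 0 - 1*0))) + 3947 = (-9278 + (-1 + (2 + 0 + 0))) + 3947 = (-9278 + (-1 + 2)) + 3947 = (-9278 + 1) + 3947 = -9277 + 3947 = -5330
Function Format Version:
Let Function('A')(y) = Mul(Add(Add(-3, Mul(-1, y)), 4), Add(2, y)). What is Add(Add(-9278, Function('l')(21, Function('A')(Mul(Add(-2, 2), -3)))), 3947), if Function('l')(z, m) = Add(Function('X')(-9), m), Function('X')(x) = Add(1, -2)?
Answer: -5330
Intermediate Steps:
Function('X')(x) = -1
Function('A')(y) = Mul(Add(1, Mul(-1, y)), Add(2, y))
Function('l')(z, m) = Add(-1, m)
Add(Add(-9278, Function('l')(21, Function('A')(Mul(Add(-2, 2), -3)))), 3947) = Add(Add(-9278, Add(-1, Add(2, Mul(-1, Mul(Add(-2, 2), -3)), Mul(-1, Pow(Mul(Add(-2, 2), -3), 2))))), 3947) = Add(Add(-9278, Add(-1, Add(2, Mul(-1, Mul(0, -3)), Mul(-1, Pow(Mul(0, -3), 2))))), 3947) = Add(Add(-9278, Add(-1, Add(2, Mul(-1, 0), Mul(-1, Pow(0, 2))))), 3947) = Add(Add(-9278, Add(-1, Add(2, 0, Mul(-1, 0)))), 3947) = Add(Add(-9278, Add(-1, Add(2, 0, 0))), 3947) = Add(Add(-9278, Add(-1, 2)), 3947) = Add(Add(-9278, 1), 3947) = Add(-9277, 3947) = -5330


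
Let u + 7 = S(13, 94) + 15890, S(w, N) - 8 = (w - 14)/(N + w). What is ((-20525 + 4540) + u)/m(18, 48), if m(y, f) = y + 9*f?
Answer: -3353/16050 ≈ -0.20891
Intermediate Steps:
S(w, N) = 8 + (-14 + w)/(N + w) (S(w, N) = 8 + (w - 14)/(N + w) = 8 + (-14 + w)/(N + w))
u = 1700336/107 (u = -7 + ((-14 + 8*94 + 9*13)/(94 + 13) + 15890) = -7 + ((-14 + 752 + 117)/107 + 15890) = -7 + ((1/107)*855 + 15890) = -7 + (855/107 + 15890) = -7 + 1701085/107 = 1700336/107 ≈ 15891.)
((-20525 + 4540) + u)/m(18, 48) = ((-20525 + 4540) + 1700336/107)/(18 + 9*48) = (-15985 + 1700336/107)/(18 + 432) = -10059/107/450 = -10059/107*1/450 = -3353/16050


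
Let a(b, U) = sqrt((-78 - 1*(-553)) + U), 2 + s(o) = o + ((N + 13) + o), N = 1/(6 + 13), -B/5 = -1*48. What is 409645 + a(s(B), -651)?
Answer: 409645 + 4*I*sqrt(11) ≈ 4.0965e+5 + 13.266*I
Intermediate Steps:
B = 240 (B = -(-5)*48 = -5*(-48) = 240)
N = 1/19 ≈ 0.052632
s(o) = 210/19 + 2*o (s(o) = -2 + (o + ((1/19 + 13) + o)) = -2 + (o + (248/19 + o)) = -2 + (248/19 + 2*o) = 210/19 + 2*o)
a(b, U) = sqrt(475 + U) (a(b, U) = sqrt((-78 + 553) + U) = sqrt(475 + U))
409645 + a(s(B), -651) = 409645 + sqrt(475 - 651) = 409645 + sqrt(-176) = 409645 + 4*I*sqrt(11)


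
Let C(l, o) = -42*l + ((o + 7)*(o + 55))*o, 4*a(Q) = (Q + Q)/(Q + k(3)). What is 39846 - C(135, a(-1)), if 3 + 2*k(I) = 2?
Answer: 1225280/27 ≈ 45381.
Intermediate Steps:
k(I) = -½ (k(I) = -3/2 + (½)*2 = -3/2 + 1 = -½)
a(Q) = Q/(2*(-½ + Q)) (a(Q) = ((Q + Q)/(Q - ½))/4 = ((2*Q)/(-½ + Q))/4 = (2*Q/(-½ + Q))/4 = Q/(2*(-½ + Q)))
C(l, o) = -42*l + o*(7 + o)*(55 + o) (C(l, o) = -42*l + ((7 + o)*(55 + o))*o = -42*l + o*(7 + o)*(55 + o))
39846 - C(135, a(-1)) = 39846 - ((-1/(-1 + 2*(-1)))³ - 42*135 + 62*(-1/(-1 + 2*(-1)))² + 385*(-1/(-1 + 2*(-1)))) = 39846 - ((-1/(-1 - 2))³ - 5670 + 62*(-1/(-1 - 2))² + 385*(-1/(-1 - 2))) = 39846 - ((-1/(-3))³ - 5670 + 62*(-1/(-3))² + 385*(-1/(-3))) = 39846 - ((-1*(-⅓))³ - 5670 + 62*(-1*(-⅓))² + 385*(-1*(-⅓))) = 39846 - ((⅓)³ - 5670 + 62*(⅓)² + 385*(⅓)) = 39846 - (1/27 - 5670 + 62*(⅑) + 385/3) = 39846 - (1/27 - 5670 + 62/9 + 385/3) = 39846 - 1*(-149438/27) = 39846 + 149438/27 = 1225280/27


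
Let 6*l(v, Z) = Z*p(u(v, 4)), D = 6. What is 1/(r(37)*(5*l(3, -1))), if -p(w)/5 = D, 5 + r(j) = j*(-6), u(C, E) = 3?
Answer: -1/5675 ≈ -0.00017621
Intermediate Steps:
r(j) = -5 - 6*j (r(j) = -5 + j*(-6) = -5 - 6*j)
p(w) = -30 (p(w) = -5*6 = -30)
l(v, Z) = -5*Z (l(v, Z) = (Z*(-30))/6 = (-30*Z)/6 = -5*Z)
1/(r(37)*(5*l(3, -1))) = 1/((-5 - 6*37)*(5*(-5*(-1)))) = 1/((-5 - 222)*(5*5)) = 1/(-227*25) = 1/(-5675) = -1/5675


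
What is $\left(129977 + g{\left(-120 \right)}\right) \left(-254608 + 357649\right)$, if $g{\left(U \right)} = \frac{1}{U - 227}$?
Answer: $\frac{4647357036738}{347} \approx 1.3393 \cdot 10^{10}$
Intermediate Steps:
$g{\left(U \right)} = \frac{1}{-227 + U}$
$\left(129977 + g{\left(-120 \right)}\right) \left(-254608 + 357649\right) = \left(129977 + \frac{1}{-227 - 120}\right) \left(-254608 + 357649\right) = \left(129977 + \frac{1}{-347}\right) 103041 = \left(129977 - \frac{1}{347}\right) 103041 = \frac{45102018}{347} \cdot 103041 = \frac{4647357036738}{347}$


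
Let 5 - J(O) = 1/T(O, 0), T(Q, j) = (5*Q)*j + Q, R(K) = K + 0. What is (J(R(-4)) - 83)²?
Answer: 96721/16 ≈ 6045.1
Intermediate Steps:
R(K) = K
T(Q, j) = Q + 5*Q*j (T(Q, j) = 5*Q*j + Q = Q + 5*Q*j)
J(O) = 5 - 1/O (J(O) = 5 - 1/(O*(1 + 5*0)) = 5 - 1/(O*(1 + 0)) = 5 - 1/(O*1) = 5 - 1/O)
(J(R(-4)) - 83)² = ((5 - 1/(-4)) - 83)² = ((5 - 1*(-¼)) - 83)² = ((5 + ¼) - 83)² = (21/4 - 83)² = (-311/4)² = 96721/16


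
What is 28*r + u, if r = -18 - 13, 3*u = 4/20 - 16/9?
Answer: -117251/135 ≈ -868.53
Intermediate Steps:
u = -71/135 (u = (4/20 - 16/9)/3 = (4*(1/20) - 16*1/9)/3 = (1/5 - 16/9)/3 = (1/3)*(-71/45) = -71/135 ≈ -0.52593)
r = -31
28*r + u = 28*(-31) - 71/135 = -868 - 71/135 = -117251/135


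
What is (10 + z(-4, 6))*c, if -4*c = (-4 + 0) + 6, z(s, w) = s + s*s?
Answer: -11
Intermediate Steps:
z(s, w) = s + s²
c = -½ (c = -((-4 + 0) + 6)/4 = -(-4 + 6)/4 = -¼*2 = -½ ≈ -0.50000)
(10 + z(-4, 6))*c = (10 - 4*(1 - 4))*(-½) = (10 - 4*(-3))*(-½) = (10 + 12)*(-½) = 22*(-½) = -11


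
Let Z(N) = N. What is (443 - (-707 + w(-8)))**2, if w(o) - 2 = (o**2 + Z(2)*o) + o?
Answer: 1227664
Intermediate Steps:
w(o) = 2 + o**2 + 3*o (w(o) = 2 + ((o**2 + 2*o) + o) = 2 + (o**2 + 3*o) = 2 + o**2 + 3*o)
(443 - (-707 + w(-8)))**2 = (443 - (-707 + (2 + (-8)**2 + 3*(-8))))**2 = (443 - (-707 + (2 + 64 - 24)))**2 = (443 - (-707 + 42))**2 = (443 - 1*(-665))**2 = (443 + 665)**2 = 1108**2 = 1227664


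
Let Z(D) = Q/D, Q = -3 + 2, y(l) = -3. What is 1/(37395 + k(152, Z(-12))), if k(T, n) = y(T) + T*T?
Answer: 1/60496 ≈ 1.6530e-5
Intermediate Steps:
Q = -1
Z(D) = -1/D
k(T, n) = -3 + T² (k(T, n) = -3 + T*T = -3 + T²)
1/(37395 + k(152, Z(-12))) = 1/(37395 + (-3 + 152²)) = 1/(37395 + (-3 + 23104)) = 1/(37395 + 23101) = 1/60496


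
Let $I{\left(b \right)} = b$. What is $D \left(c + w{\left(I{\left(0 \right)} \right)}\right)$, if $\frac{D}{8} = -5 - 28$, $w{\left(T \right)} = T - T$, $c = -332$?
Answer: $87648$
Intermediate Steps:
$w{\left(T \right)} = 0$
$D = -264$ ($D = 8 \left(-5 - 28\right) = 8 \left(-33\right) = -264$)
$D \left(c + w{\left(I{\left(0 \right)} \right)}\right) = - 264 \left(-332 + 0\right) = \left(-264\right) \left(-332\right) = 87648$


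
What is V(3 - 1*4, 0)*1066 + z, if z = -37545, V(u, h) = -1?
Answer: -38611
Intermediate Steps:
V(3 - 1*4, 0)*1066 + z = -1*1066 - 37545 = -1066 - 37545 = -38611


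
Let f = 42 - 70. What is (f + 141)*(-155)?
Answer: -17515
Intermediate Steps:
f = -28
(f + 141)*(-155) = (-28 + 141)*(-155) = 113*(-155) = -17515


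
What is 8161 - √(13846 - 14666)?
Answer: 8161 - 2*I*√205 ≈ 8161.0 - 28.636*I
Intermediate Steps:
8161 - √(13846 - 14666) = 8161 - √(-820) = 8161 - 2*I*√205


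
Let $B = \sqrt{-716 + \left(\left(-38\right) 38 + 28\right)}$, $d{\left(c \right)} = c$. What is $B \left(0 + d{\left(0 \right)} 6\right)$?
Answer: $0$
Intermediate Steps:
$B = 2 i \sqrt{533}$ ($B = \sqrt{-716 + \left(-1444 + 28\right)} = \sqrt{-716 - 1416} = \sqrt{-2132} = 2 i \sqrt{533} \approx 46.174 i$)
$B \left(0 + d{\left(0 \right)} 6\right) = 2 i \sqrt{533} \left(0 + 0 \cdot 6\right) = 2 i \sqrt{533} \left(0 + 0\right) = 2 i \sqrt{533} \cdot 0 = 0$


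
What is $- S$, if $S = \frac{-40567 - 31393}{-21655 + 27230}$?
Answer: $\frac{14392}{1115} \approx 12.908$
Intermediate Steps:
$S = - \frac{14392}{1115}$ ($S = - \frac{71960}{5575} = \left(-71960\right) \frac{1}{5575} = - \frac{14392}{1115} \approx -12.908$)
$- S = \left(-1\right) \left(- \frac{14392}{1115}\right) = \frac{14392}{1115}$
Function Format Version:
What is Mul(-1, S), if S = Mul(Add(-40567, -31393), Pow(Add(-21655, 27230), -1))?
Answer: Rational(14392, 1115) ≈ 12.908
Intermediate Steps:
S = Rational(-14392, 1115) (S = Mul(-71960, Pow(5575, -1)) = Mul(-71960, Rational(1, 5575)) = Rational(-14392, 1115) ≈ -12.908)
Mul(-1, S) = Mul(-1, Rational(-14392, 1115)) = Rational(14392, 1115)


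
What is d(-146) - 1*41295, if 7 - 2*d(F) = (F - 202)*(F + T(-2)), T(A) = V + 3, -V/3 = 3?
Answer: -135479/2 ≈ -67740.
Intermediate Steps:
V = -9 (V = -3*3 = -9)
T(A) = -6 (T(A) = -9 + 3 = -6)
d(F) = 7/2 - (-202 + F)*(-6 + F)/2 (d(F) = 7/2 - (F - 202)*(F - 6)/2 = 7/2 - (-202 + F)*(-6 + F)/2)
d(-146) - 1*41295 = (-1205/2 + 104*(-146) - 1/2*(-146)**2) - 1*41295 = (-1205/2 - 15184 - 1/2*21316) - 41295 = (-1205/2 - 15184 - 10658) - 41295 = -52889/2 - 41295 = -135479/2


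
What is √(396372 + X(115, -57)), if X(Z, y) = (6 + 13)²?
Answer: √396733 ≈ 629.87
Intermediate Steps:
X(Z, y) = 361 (X(Z, y) = 19² = 361)
√(396372 + X(115, -57)) = √(396372 + 361) = √396733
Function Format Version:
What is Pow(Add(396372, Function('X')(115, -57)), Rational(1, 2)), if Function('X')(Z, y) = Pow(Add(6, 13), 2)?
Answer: Pow(396733, Rational(1, 2)) ≈ 629.87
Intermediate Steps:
Function('X')(Z, y) = 361 (Function('X')(Z, y) = Pow(19, 2) = 361)
Pow(Add(396372, Function('X')(115, -57)), Rational(1, 2)) = Pow(Add(396372, 361), Rational(1, 2)) = Pow(396733, Rational(1, 2))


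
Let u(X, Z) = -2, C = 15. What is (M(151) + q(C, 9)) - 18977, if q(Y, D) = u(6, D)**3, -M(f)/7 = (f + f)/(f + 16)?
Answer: -3172609/167 ≈ -18998.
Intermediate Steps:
M(f) = -14*f/(16 + f) (M(f) = -7*(f + f)/(f + 16) = -7*2*f/(16 + f) = -14*f/(16 + f))
q(Y, D) = -8 (q(Y, D) = (-2)**3 = -8)
(M(151) + q(C, 9)) - 18977 = (-14*151/(16 + 151) - 8) - 18977 = (-14*151/167 - 8) - 18977 = (-14*151*1/167 - 8) - 18977 = (-2114/167 - 8) - 18977 = -3450/167 - 18977 = -3172609/167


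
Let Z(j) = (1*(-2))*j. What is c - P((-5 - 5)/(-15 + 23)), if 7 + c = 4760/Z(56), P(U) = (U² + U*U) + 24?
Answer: -613/8 ≈ -76.625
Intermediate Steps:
Z(j) = -2*j
P(U) = 24 + 2*U² (P(U) = (U² + U²) + 24 = 2*U² + 24 = 24 + 2*U²)
c = -99/2 (c = -7 + 4760/((-2*56)) = -7 + 4760/(-112) = -7 + 4760*(-1/112) = -7 - 85/2 = -99/2 ≈ -49.500)
c - P((-5 - 5)/(-15 + 23)) = -99/2 - (24 + 2*((-5 - 5)/(-15 + 23))²) = -99/2 - (24 + 2*(-10/8)²) = -99/2 - (24 + 2*(-10*⅛)²) = -99/2 - (24 + 2*(-5/4)²) = -99/2 - (24 + 2*(25/16)) = -99/2 - (24 + 25/8) = -99/2 - 1*217/8 = -99/2 - 217/8 = -613/8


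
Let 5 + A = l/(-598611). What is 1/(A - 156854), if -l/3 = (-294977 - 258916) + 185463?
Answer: -199537/31299542713 ≈ -6.3751e-6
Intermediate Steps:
l = 1105290 (l = -3*((-294977 - 258916) + 185463) = -3*(-553893 + 185463) = -3*(-368430) = 1105290)
A = -1366115/199537 (A = -5 + 1105290/(-598611) = -5 + 1105290*(-1/598611) = -5 - 368430/199537 = -1366115/199537 ≈ -6.8464)
1/(A - 156854) = 1/(-1366115/199537 - 156854) = 1/(-31299542713/199537) = -199537/31299542713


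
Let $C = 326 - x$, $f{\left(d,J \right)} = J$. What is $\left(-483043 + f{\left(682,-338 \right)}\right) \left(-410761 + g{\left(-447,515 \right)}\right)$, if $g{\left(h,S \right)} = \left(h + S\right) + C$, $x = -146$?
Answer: $198293037201$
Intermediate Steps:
$C = 472$ ($C = 326 - -146 = 326 + 146 = 472$)
$g{\left(h,S \right)} = 472 + S + h$ ($g{\left(h,S \right)} = \left(h + S\right) + 472 = \left(S + h\right) + 472 = 472 + S + h$)
$\left(-483043 + f{\left(682,-338 \right)}\right) \left(-410761 + g{\left(-447,515 \right)}\right) = \left(-483043 - 338\right) \left(-410761 + \left(472 + 515 - 447\right)\right) = - 483381 \left(-410761 + 540\right) = \left(-483381\right) \left(-410221\right) = 198293037201$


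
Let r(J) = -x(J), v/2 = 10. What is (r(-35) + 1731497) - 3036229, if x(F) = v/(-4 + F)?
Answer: -50884528/39 ≈ -1.3047e+6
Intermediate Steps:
v = 20 (v = 2*10 = 20)
x(F) = 20/(-4 + F)
r(J) = -20/(-4 + J)
(r(-35) + 1731497) - 3036229 = (-20/(-4 - 35) + 1731497) - 3036229 = (-20/(-39) + 1731497) - 3036229 = (-20*(-1/39) + 1731497) - 3036229 = (20/39 + 1731497) - 3036229 = 67528403/39 - 3036229 = -50884528/39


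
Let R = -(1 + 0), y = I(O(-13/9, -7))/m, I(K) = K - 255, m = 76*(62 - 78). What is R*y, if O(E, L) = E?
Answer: -577/2736 ≈ -0.21089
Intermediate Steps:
m = -1216 (m = 76*(-16) = -1216)
I(K) = -255 + K
y = 577/2736 (y = (-255 - 13/9)/(-1216) = (-255 - 13*⅑)*(-1/1216) = (-255 - 13/9)*(-1/1216) = -2308/9*(-1/1216) = 577/2736 ≈ 0.21089)
R = -1 (R = -1*1 = -1)
R*y = -1*577/2736 = -577/2736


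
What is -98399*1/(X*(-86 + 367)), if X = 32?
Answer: -98399/8992 ≈ -10.943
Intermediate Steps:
-98399*1/(X*(-86 + 367)) = -98399*1/(32*(-86 + 367)) = -98399/(281*32) = -98399/8992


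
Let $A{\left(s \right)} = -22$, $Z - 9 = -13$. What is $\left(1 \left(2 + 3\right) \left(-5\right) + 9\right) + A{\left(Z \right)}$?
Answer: $-38$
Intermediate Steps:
$Z = -4$ ($Z = 9 - 13 = -4$)
$\left(1 \left(2 + 3\right) \left(-5\right) + 9\right) + A{\left(Z \right)} = \left(1 \left(2 + 3\right) \left(-5\right) + 9\right) - 22 = \left(1 \cdot 5 \left(-5\right) + 9\right) - 22 = \left(1 \left(-25\right) + 9\right) - 22 = \left(-25 + 9\right) - 22 = -16 - 22 = -38$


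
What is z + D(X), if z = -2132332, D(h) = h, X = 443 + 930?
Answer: -2130959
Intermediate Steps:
X = 1373
z + D(X) = -2132332 + 1373 = -2130959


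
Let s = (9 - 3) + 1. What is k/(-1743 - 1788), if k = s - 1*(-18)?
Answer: -25/3531 ≈ -0.0070801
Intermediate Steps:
s = 7 (s = 6 + 1 = 7)
k = 25 (k = 7 - 1*(-18) = 7 + 18 = 25)
k/(-1743 - 1788) = 25/(-1743 - 1788) = 25/(-3531) = 25*(-1/3531) = -25/3531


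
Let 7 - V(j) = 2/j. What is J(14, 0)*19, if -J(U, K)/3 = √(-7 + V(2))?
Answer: -57*I ≈ -57.0*I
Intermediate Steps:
V(j) = 7 - 2/j
J(U, K) = -3*I (J(U, K) = -3*√(-7 + (7 - 2/2)) = -3*√(-7 + (7 - 2*½)) = -3*√(-7 + (7 - 1)) = -3*√(-7 + 6) = -3*I)
J(14, 0)*19 = -3*I*19 = -57*I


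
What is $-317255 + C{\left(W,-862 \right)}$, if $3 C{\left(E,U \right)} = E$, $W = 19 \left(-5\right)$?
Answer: $- \frac{951860}{3} \approx -3.1729 \cdot 10^{5}$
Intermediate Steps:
$W = -95$
$C{\left(E,U \right)} = \frac{E}{3}$
$-317255 + C{\left(W,-862 \right)} = -317255 + \frac{1}{3} \left(-95\right) = -317255 - \frac{95}{3} = - \frac{951860}{3}$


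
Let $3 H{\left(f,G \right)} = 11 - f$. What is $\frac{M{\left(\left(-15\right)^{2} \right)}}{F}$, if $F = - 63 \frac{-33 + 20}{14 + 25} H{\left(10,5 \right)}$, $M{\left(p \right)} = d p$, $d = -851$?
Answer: $- \frac{191475}{7} \approx -27354.0$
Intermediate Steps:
$M{\left(p \right)} = - 851 p$
$H{\left(f,G \right)} = \frac{11}{3} - \frac{f}{3}$ ($H{\left(f,G \right)} = \frac{11 - f}{3} = \frac{11}{3} - \frac{f}{3}$)
$F = 7$ ($F = - 63 \frac{-33 + 20}{14 + 25} \left(\frac{11}{3} - \frac{10}{3}\right) = - 63 \left(- \frac{13}{39}\right) \left(\frac{11}{3} - \frac{10}{3}\right) = - 63 \left(\left(-13\right) \frac{1}{39}\right) \frac{1}{3} = \left(-63\right) \left(- \frac{1}{3}\right) \frac{1}{3} = 21 \cdot \frac{1}{3} = 7$)
$\frac{M{\left(\left(-15\right)^{2} \right)}}{F} = \frac{\left(-851\right) \left(-15\right)^{2}}{7} = \left(-851\right) 225 \cdot \frac{1}{7} = \left(-191475\right) \frac{1}{7} = - \frac{191475}{7}$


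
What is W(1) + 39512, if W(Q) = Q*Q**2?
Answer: 39513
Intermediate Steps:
W(Q) = Q**3
W(1) + 39512 = 1**3 + 39512 = 1 + 39512 = 39513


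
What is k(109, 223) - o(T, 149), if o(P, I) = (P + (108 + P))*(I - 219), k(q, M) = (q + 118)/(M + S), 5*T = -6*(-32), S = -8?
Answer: 2781467/215 ≈ 12937.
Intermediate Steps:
T = 192/5 (T = (-6*(-32))/5 = (1/5)*192 = 192/5 ≈ 38.400)
k(q, M) = (118 + q)/(-8 + M) (k(q, M) = (q + 118)/(M - 8) = (118 + q)/(-8 + M))
o(P, I) = (-219 + I)*(108 + 2*P) (o(P, I) = (108 + 2*P)*(-219 + I) = (-219 + I)*(108 + 2*P))
k(109, 223) - o(T, 149) = (118 + 109)/(-8 + 223) - (-23652 - 438*192/5 + 108*149 + 2*149*(192/5)) = 227/215 - (-23652 - 84096/5 + 16092 + 57216/5) = (1/215)*227 - 1*(-12936) = 227/215 + 12936 = 2781467/215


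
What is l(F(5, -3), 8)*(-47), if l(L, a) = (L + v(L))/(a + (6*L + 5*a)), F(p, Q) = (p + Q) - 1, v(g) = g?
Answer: -47/27 ≈ -1.7407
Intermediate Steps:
F(p, Q) = -1 + Q + p (F(p, Q) = (Q + p) - 1 = -1 + Q + p)
l(L, a) = 2*L/(6*L + 6*a) (l(L, a) = (L + L)/(a + (6*L + 5*a)) = (2*L)/(a + (5*a + 6*L)) = (2*L)/(6*L + 6*a) = 2*L/(6*L + 6*a))
l(F(5, -3), 8)*(-47) = ((-1 - 3 + 5)/(3*((-1 - 3 + 5) + 8)))*(-47) = ((⅓)*1/(1 + 8))*(-47) = ((⅓)*1/9)*(-47) = ((⅓)*1*(⅑))*(-47) = (1/27)*(-47) = -47/27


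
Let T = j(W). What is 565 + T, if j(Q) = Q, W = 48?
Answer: 613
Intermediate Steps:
T = 48
565 + T = 565 + 48 = 613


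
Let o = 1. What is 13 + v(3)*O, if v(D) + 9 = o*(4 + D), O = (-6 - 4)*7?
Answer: 153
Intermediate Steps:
O = -70 (O = -10*7 = -70)
v(D) = -5 + D (v(D) = -9 + 1*(4 + D) = -9 + (4 + D) = -5 + D)
13 + v(3)*O = 13 + (-5 + 3)*(-70) = 13 - 2*(-70) = 13 + 140 = 153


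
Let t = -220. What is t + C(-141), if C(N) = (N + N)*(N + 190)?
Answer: -14038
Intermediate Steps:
C(N) = 2*N*(190 + N) (C(N) = (2*N)*(190 + N) = 2*N*(190 + N))
t + C(-141) = -220 + 2*(-141)*(190 - 141) = -220 + 2*(-141)*49 = -220 - 13818 = -14038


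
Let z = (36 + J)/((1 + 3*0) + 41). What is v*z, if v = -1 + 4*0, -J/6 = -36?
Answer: -6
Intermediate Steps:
J = 216 (J = -6*(-36) = 216)
z = 6 (z = (36 + 216)/((1 + 3*0) + 41) = 252/((1 + 0) + 41) = 252/(1 + 41) = 252/42 = 252*(1/42) = 6)
v = -1 (v = -1 + 0 = -1)
v*z = -1*6 = -6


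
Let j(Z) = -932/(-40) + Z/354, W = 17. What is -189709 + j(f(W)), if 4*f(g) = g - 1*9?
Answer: -335743679/1770 ≈ -1.8969e+5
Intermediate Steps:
f(g) = -9/4 + g/4 (f(g) = (g - 1*9)/4 = (g - 9)/4 = (-9 + g)/4 = -9/4 + g/4)
j(Z) = 233/10 + Z/354 (j(Z) = -932*(-1/40) + Z*(1/354) = 233/10 + Z/354)
-189709 + j(f(W)) = -189709 + (233/10 + (-9/4 + (¼)*17)/354) = -189709 + (233/10 + (-9/4 + 17/4)/354) = -189709 + (233/10 + (1/354)*2) = -189709 + (233/10 + 1/177) = -189709 + 41251/1770 = -335743679/1770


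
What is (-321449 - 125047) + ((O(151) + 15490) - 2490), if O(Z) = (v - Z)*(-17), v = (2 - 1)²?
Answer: -430946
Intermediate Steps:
v = 1 (v = 1² = 1)
O(Z) = -17 + 17*Z (O(Z) = (1 - Z)*(-17) = -17 + 17*Z)
(-321449 - 125047) + ((O(151) + 15490) - 2490) = (-321449 - 125047) + (((-17 + 17*151) + 15490) - 2490) = -446496 + (((-17 + 2567) + 15490) - 2490) = -446496 + ((2550 + 15490) - 2490) = -446496 + (18040 - 2490) = -446496 + 15550 = -430946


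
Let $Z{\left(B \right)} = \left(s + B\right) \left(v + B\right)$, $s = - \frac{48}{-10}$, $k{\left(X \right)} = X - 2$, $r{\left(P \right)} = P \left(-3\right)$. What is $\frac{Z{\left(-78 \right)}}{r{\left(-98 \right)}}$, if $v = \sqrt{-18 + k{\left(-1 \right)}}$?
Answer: $\frac{4758}{245} - \frac{61 i \sqrt{21}}{245} \approx 19.42 - 1.141 i$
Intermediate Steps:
$r{\left(P \right)} = - 3 P$
$k{\left(X \right)} = -2 + X$
$s = \frac{24}{5}$ ($s = \left(-48\right) \left(- \frac{1}{10}\right) = \frac{24}{5} \approx 4.8$)
$v = i \sqrt{21}$ ($v = \sqrt{-18 - 3} = \sqrt{-21} = i \sqrt{21} \approx 4.5826 i$)
$Z{\left(B \right)} = \left(\frac{24}{5} + B\right) \left(B + i \sqrt{21}\right)$ ($Z{\left(B \right)} = \left(\frac{24}{5} + B\right) \left(i \sqrt{21} + B\right) = \left(\frac{24}{5} + B\right) \left(B + i \sqrt{21}\right)$)
$\frac{Z{\left(-78 \right)}}{r{\left(-98 \right)}} = \frac{\left(-78\right)^{2} + \frac{24}{5} \left(-78\right) + \frac{24 i \sqrt{21}}{5} + i \left(-78\right) \sqrt{21}}{\left(-3\right) \left(-98\right)} = \frac{6084 - \frac{1872}{5} + \frac{24 i \sqrt{21}}{5} - 78 i \sqrt{21}}{294} = \left(\frac{28548}{5} - \frac{366 i \sqrt{21}}{5}\right) \frac{1}{294} = \frac{4758}{245} - \frac{61 i \sqrt{21}}{245}$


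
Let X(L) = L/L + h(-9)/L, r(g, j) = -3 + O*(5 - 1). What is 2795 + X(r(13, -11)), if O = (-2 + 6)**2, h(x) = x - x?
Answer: 2796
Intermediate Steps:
h(x) = 0
O = 16 (O = 4**2 = 16)
r(g, j) = 61 (r(g, j) = -3 + 16*(5 - 1) = -3 + 16*4 = -3 + 64 = 61)
X(L) = 1 (X(L) = L/L + 0/L = 1 + 0 = 1)
2795 + X(r(13, -11)) = 2795 + 1 = 2796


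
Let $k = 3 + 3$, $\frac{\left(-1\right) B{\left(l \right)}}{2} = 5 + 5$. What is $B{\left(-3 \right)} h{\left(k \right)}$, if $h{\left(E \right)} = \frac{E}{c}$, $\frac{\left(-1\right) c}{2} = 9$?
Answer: $\frac{20}{3} \approx 6.6667$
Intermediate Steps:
$B{\left(l \right)} = -20$ ($B{\left(l \right)} = - 2 \left(5 + 5\right) = \left(-2\right) 10 = -20$)
$c = -18$ ($c = \left(-2\right) 9 = -18$)
$k = 6$
$h{\left(E \right)} = - \frac{E}{18}$ ($h{\left(E \right)} = \frac{E}{-18} = E \left(- \frac{1}{18}\right) = - \frac{E}{18}$)
$B{\left(-3 \right)} h{\left(k \right)} = - 20 \left(\left(- \frac{1}{18}\right) 6\right) = \left(-20\right) \left(- \frac{1}{3}\right) = \frac{20}{3}$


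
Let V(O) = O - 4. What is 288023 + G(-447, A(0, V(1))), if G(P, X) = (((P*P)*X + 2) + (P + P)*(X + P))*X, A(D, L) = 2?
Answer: 1882923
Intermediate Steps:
V(O) = -4 + O
G(P, X) = X*(2 + X*P² + 2*P*(P + X)) (G(P, X) = ((P²*X + 2) + (2*P)*(P + X))*X = ((X*P² + 2) + 2*P*(P + X))*X = ((2 + X*P²) + 2*P*(P + X))*X = (2 + X*P² + 2*P*(P + X))*X = X*(2 + X*P² + 2*P*(P + X)))
288023 + G(-447, A(0, V(1))) = 288023 + 2*(2 + 2*(-447)² + 2*(-447)² + 2*(-447)*2) = 288023 + 2*(2 + 2*199809 + 2*199809 - 1788) = 288023 + 2*(2 + 399618 + 399618 - 1788) = 288023 + 2*797450 = 288023 + 1594900 = 1882923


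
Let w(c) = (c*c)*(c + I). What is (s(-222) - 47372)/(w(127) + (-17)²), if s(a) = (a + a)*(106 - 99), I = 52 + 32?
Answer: -12620/850877 ≈ -0.014832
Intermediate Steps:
I = 84
w(c) = c²*(84 + c) (w(c) = (c*c)*(c + 84) = c²*(84 + c))
s(a) = 14*a (s(a) = (2*a)*7 = 14*a)
(s(-222) - 47372)/(w(127) + (-17)²) = (14*(-222) - 47372)/(127²*(84 + 127) + (-17)²) = (-3108 - 47372)/(16129*211 + 289) = -50480/(3403219 + 289) = -50480/3403508 = -50480*1/3403508 = -12620/850877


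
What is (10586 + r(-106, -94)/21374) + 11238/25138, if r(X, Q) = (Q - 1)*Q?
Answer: 1422079593996/134324903 ≈ 10587.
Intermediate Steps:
r(X, Q) = Q*(-1 + Q) (r(X, Q) = (-1 + Q)*Q = Q*(-1 + Q))
(10586 + r(-106, -94)/21374) + 11238/25138 = (10586 - 94*(-1 - 94)/21374) + 11238/25138 = (10586 - 94*(-95)*(1/21374)) + 11238*(1/25138) = (10586 + 8930*(1/21374)) + 5619/12569 = (10586 + 4465/10687) + 5619/12569 = 113137047/10687 + 5619/12569 = 1422079593996/134324903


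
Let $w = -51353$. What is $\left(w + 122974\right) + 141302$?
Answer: $212923$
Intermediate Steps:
$\left(w + 122974\right) + 141302 = \left(-51353 + 122974\right) + 141302 = 71621 + 141302 = 212923$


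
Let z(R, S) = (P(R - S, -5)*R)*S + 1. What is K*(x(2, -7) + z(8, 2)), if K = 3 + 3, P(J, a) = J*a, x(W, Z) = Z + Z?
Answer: -2958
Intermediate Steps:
x(W, Z) = 2*Z
z(R, S) = 1 + R*S*(-5*R + 5*S) (z(R, S) = (((R - S)*(-5))*R)*S + 1 = ((-5*R + 5*S)*R)*S + 1 = (R*(-5*R + 5*S))*S + 1 = R*S*(-5*R + 5*S) + 1 = 1 + R*S*(-5*R + 5*S))
K = 6
K*(x(2, -7) + z(8, 2)) = 6*(2*(-7) + (1 + 5*8*2*(2 - 1*8))) = 6*(-14 + (1 + 5*8*2*(2 - 8))) = 6*(-14 + (1 + 5*8*2*(-6))) = 6*(-14 + (1 - 480)) = 6*(-14 - 479) = 6*(-493) = -2958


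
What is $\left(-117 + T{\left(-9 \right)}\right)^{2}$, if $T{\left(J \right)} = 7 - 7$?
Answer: $13689$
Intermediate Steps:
$T{\left(J \right)} = 0$ ($T{\left(J \right)} = 7 - 7 = 0$)
$\left(-117 + T{\left(-9 \right)}\right)^{2} = \left(-117 + 0\right)^{2} = \left(-117\right)^{2} = 13689$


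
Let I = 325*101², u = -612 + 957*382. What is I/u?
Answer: 255025/28074 ≈ 9.0840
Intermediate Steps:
u = 364962 (u = -612 + 365574 = 364962)
I = 3315325 (I = 325*10201 = 3315325)
I/u = 3315325/364962 = 3315325*(1/364962) = 255025/28074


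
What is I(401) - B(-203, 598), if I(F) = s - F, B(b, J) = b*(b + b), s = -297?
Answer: -83116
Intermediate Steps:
B(b, J) = 2*b² (B(b, J) = b*(2*b) = 2*b²)
I(F) = -297 - F
I(401) - B(-203, 598) = (-297 - 1*401) - 2*(-203)² = (-297 - 401) - 2*41209 = -698 - 1*82418 = -698 - 82418 = -83116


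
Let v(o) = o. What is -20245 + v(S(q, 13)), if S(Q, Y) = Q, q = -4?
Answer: -20249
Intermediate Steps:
-20245 + v(S(q, 13)) = -20245 - 4 = -20249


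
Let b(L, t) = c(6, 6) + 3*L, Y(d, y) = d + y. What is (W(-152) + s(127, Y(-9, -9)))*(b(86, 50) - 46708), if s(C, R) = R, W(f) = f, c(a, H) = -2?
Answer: 7896840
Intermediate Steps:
b(L, t) = -2 + 3*L
(W(-152) + s(127, Y(-9, -9)))*(b(86, 50) - 46708) = (-152 + (-9 - 9))*((-2 + 3*86) - 46708) = (-152 - 18)*((-2 + 258) - 46708) = -170*(256 - 46708) = -170*(-46452) = 7896840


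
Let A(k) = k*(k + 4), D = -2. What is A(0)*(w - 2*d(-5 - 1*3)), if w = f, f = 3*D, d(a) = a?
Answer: 0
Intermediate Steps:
A(k) = k*(4 + k)
f = -6 (f = 3*(-2) = -6)
w = -6
A(0)*(w - 2*d(-5 - 1*3)) = (0*(4 + 0))*(-6 - 2*(-5 - 1*3)) = (0*4)*(-6 - 2*(-5 - 3)) = 0*(-6 - 2*(-8)) = 0*(-6 + 16) = 0*10 = 0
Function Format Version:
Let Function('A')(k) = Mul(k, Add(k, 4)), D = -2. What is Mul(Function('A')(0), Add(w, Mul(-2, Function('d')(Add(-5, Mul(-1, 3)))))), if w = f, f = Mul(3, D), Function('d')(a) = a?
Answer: 0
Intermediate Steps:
Function('A')(k) = Mul(k, Add(4, k))
f = -6 (f = Mul(3, -2) = -6)
w = -6
Mul(Function('A')(0), Add(w, Mul(-2, Function('d')(Add(-5, Mul(-1, 3)))))) = Mul(Mul(0, Add(4, 0)), Add(-6, Mul(-2, Add(-5, Mul(-1, 3))))) = Mul(Mul(0, 4), Add(-6, Mul(-2, Add(-5, -3)))) = Mul(0, Add(-6, Mul(-2, -8))) = Mul(0, Add(-6, 16)) = Mul(0, 10) = 0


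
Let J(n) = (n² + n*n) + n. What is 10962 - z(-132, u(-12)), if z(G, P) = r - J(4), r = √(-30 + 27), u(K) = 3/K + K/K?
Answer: 10998 - I*√3 ≈ 10998.0 - 1.732*I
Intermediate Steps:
J(n) = n + 2*n² (J(n) = (n² + n²) + n = 2*n² + n = n + 2*n²)
u(K) = 1 + 3/K (u(K) = 3/K + 1 = 1 + 3/K)
r = I*√3 (r = √(-3) = I*√3 ≈ 1.732*I)
z(G, P) = -36 + I*√3 (z(G, P) = I*√3 - 4*(1 + 2*4) = I*√3 - 4*(1 + 8) = I*√3 - 4*9 = I*√3 - 1*36 = I*√3 - 36 = -36 + I*√3)
10962 - z(-132, u(-12)) = 10962 - (-36 + I*√3) = 10962 + (36 - I*√3) = 10998 - I*√3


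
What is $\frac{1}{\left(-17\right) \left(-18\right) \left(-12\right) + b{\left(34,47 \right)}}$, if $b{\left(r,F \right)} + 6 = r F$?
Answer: $- \frac{1}{2080} \approx -0.00048077$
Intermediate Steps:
$b{\left(r,F \right)} = -6 + F r$ ($b{\left(r,F \right)} = -6 + r F = -6 + F r$)
$\frac{1}{\left(-17\right) \left(-18\right) \left(-12\right) + b{\left(34,47 \right)}} = \frac{1}{\left(-17\right) \left(-18\right) \left(-12\right) + \left(-6 + 47 \cdot 34\right)} = \frac{1}{306 \left(-12\right) + \left(-6 + 1598\right)} = \frac{1}{-3672 + 1592} = \frac{1}{-2080} = - \frac{1}{2080}$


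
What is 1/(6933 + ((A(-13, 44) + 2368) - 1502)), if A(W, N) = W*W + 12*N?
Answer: 1/8496 ≈ 0.00011770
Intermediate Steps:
A(W, N) = W**2 + 12*N
1/(6933 + ((A(-13, 44) + 2368) - 1502)) = 1/(6933 + ((((-13)**2 + 12*44) + 2368) - 1502)) = 1/(6933 + (((169 + 528) + 2368) - 1502)) = 1/(6933 + ((697 + 2368) - 1502)) = 1/(6933 + (3065 - 1502)) = 1/(6933 + 1563) = 1/8496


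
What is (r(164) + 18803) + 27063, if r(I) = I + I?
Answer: 46194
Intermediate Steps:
r(I) = 2*I
(r(164) + 18803) + 27063 = (2*164 + 18803) + 27063 = (328 + 18803) + 27063 = 19131 + 27063 = 46194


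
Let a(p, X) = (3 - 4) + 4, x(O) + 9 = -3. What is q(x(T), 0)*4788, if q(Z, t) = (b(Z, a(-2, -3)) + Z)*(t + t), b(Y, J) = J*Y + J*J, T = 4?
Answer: 0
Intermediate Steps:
x(O) = -12 (x(O) = -9 - 3 = -12)
a(p, X) = 3 (a(p, X) = -1 + 4 = 3)
b(Y, J) = J² + J*Y (b(Y, J) = J*Y + J² = J² + J*Y)
q(Z, t) = 2*t*(9 + 4*Z) (q(Z, t) = (3*(3 + Z) + Z)*(t + t) = ((9 + 3*Z) + Z)*(2*t) = (9 + 4*Z)*(2*t) = 2*t*(9 + 4*Z))
q(x(T), 0)*4788 = (2*0*(9 + 4*(-12)))*4788 = (2*0*(9 - 48))*4788 = (2*0*(-39))*4788 = 0*4788 = 0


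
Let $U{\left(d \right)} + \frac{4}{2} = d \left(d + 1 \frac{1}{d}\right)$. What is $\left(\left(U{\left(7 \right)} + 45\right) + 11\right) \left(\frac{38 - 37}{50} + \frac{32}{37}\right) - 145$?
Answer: $- \frac{49001}{925} \approx -52.974$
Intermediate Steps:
$U{\left(d \right)} = -2 + d \left(d + \frac{1}{d}\right)$ ($U{\left(d \right)} = -2 + d \left(d + 1 \frac{1}{d}\right) = -2 + d \left(d + \frac{1}{d}\right)$)
$\left(\left(U{\left(7 \right)} + 45\right) + 11\right) \left(\frac{38 - 37}{50} + \frac{32}{37}\right) - 145 = \left(\left(\left(-1 + 7^{2}\right) + 45\right) + 11\right) \left(\frac{38 - 37}{50} + \frac{32}{37}\right) - 145 = \left(\left(\left(-1 + 49\right) + 45\right) + 11\right) \left(1 \cdot \frac{1}{50} + 32 \cdot \frac{1}{37}\right) - 145 = \left(\left(48 + 45\right) + 11\right) \left(\frac{1}{50} + \frac{32}{37}\right) - 145 = \left(93 + 11\right) \frac{1637}{1850} - 145 = 104 \cdot \frac{1637}{1850} - 145 = \frac{85124}{925} - 145 = - \frac{49001}{925}$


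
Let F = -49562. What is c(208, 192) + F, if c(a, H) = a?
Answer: -49354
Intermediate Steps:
c(208, 192) + F = 208 - 49562 = -49354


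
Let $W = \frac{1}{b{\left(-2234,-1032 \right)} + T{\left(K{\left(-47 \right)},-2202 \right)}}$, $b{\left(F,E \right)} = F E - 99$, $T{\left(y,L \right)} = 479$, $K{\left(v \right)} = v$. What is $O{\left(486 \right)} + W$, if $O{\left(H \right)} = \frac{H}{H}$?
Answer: $\frac{2305869}{2305868} \approx 1.0$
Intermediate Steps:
$O{\left(H \right)} = 1$
$b{\left(F,E \right)} = -99 + E F$ ($b{\left(F,E \right)} = E F - 99 = -99 + E F$)
$W = \frac{1}{2305868}$ ($W = \frac{1}{\left(-99 - -2305488\right) + 479} = \frac{1}{\left(-99 + 2305488\right) + 479} = \frac{1}{2305389 + 479} = \frac{1}{2305868} \approx 4.3368 \cdot 10^{-7}$)
$O{\left(486 \right)} + W = 1 + \frac{1}{2305868} = \frac{2305869}{2305868}$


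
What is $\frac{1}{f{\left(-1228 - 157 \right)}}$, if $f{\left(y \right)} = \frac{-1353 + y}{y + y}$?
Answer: $\frac{1385}{1369} \approx 1.0117$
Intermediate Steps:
$f{\left(y \right)} = \frac{-1353 + y}{2 y}$
$\frac{1}{f{\left(-1228 - 157 \right)}} = \frac{1}{\frac{1}{2} \frac{1}{-1228 - 157} \left(-1353 - 1385\right)} = \frac{1}{\frac{1}{2} \frac{1}{-1385} \left(-1353 - 1385\right)} = \frac{1}{\frac{1}{2} \left(- \frac{1}{1385}\right) \left(-2738\right)} = \frac{1}{\frac{1369}{1385}} = \frac{1385}{1369}$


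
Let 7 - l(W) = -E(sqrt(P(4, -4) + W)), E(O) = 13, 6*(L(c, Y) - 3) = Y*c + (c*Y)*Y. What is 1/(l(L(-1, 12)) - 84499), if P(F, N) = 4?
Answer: -1/84479 ≈ -1.1837e-5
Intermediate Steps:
L(c, Y) = 3 + Y*c/6 + c*Y**2/6 (L(c, Y) = 3 + (Y*c + (c*Y)*Y)/6 = 3 + (Y*c + (Y*c)*Y)/6 = 3 + (Y*c + c*Y**2)/6 = 3 + (Y*c/6 + c*Y**2/6) = 3 + Y*c/6 + c*Y**2/6)
l(W) = 20 (l(W) = 7 - (-1)*13 = 7 - 1*(-13) = 7 + 13 = 20)
1/(l(L(-1, 12)) - 84499) = 1/(20 - 84499) = 1/(-84479) = -1/84479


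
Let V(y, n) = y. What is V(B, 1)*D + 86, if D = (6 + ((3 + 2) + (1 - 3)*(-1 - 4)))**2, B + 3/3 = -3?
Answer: -1678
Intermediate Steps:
B = -4 (B = -1 - 3 = -4)
D = 441 (D = (6 + (5 - 2*(-5)))**2 = (6 + (5 + 10))**2 = (6 + 15)**2 = 21**2 = 441)
V(B, 1)*D + 86 = -4*441 + 86 = -1764 + 86 = -1678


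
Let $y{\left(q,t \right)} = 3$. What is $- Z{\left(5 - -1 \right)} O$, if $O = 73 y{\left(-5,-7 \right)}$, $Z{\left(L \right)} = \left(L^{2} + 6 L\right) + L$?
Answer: $-17082$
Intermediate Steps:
$Z{\left(L \right)} = L^{2} + 7 L$
$O = 219$ ($O = 73 \cdot 3 = 219$)
$- Z{\left(5 - -1 \right)} O = - \left(5 - -1\right) \left(7 + \left(5 - -1\right)\right) 219 = - \left(5 + 1\right) \left(7 + \left(5 + 1\right)\right) 219 = - 6 \left(7 + 6\right) 219 = - 6 \cdot 13 \cdot 219 = - 78 \cdot 219 = \left(-1\right) 17082 = -17082$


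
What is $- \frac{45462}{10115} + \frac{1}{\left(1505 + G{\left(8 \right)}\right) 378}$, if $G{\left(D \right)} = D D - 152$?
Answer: $- \frac{3478659871}{773979570} \approx -4.4945$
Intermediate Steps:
$G{\left(D \right)} = -152 + D^{2}$ ($G{\left(D \right)} = D^{2} - 152 = -152 + D^{2}$)
$- \frac{45462}{10115} + \frac{1}{\left(1505 + G{\left(8 \right)}\right) 378} = - \frac{45462}{10115} + \frac{1}{\left(1505 - \left(152 - 8^{2}\right)\right) 378} = \left(-45462\right) \frac{1}{10115} + \frac{1}{1505 + \left(-152 + 64\right)} \frac{1}{378} = - \frac{45462}{10115} + \frac{1}{1505 - 88} \cdot \frac{1}{378} = - \frac{45462}{10115} + \frac{1}{1417} \cdot \frac{1}{378} = - \frac{45462}{10115} + \frac{1}{535626} = - \frac{3478659871}{773979570}$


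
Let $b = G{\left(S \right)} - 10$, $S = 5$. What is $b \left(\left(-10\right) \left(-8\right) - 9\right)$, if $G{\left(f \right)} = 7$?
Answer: $-213$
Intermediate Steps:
$b = -3$ ($b = 7 - 10 = -3$)
$b \left(\left(-10\right) \left(-8\right) - 9\right) = - 3 \left(\left(-10\right) \left(-8\right) - 9\right) = - 3 \left(80 - 9\right) = \left(-3\right) 71 = -213$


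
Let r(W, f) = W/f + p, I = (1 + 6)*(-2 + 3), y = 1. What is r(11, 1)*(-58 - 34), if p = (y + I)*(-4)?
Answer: 1932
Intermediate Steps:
I = 7 (I = 7*1 = 7)
p = -32 (p = (1 + 7)*(-4) = 8*(-4) = -32)
r(W, f) = -32 + W/f (r(W, f) = W/f - 32 = -32 + W/f)
r(11, 1)*(-58 - 34) = (-32 + 11/1)*(-58 - 34) = (-32 + 11*1)*(-92) = (-32 + 11)*(-92) = -21*(-92) = 1932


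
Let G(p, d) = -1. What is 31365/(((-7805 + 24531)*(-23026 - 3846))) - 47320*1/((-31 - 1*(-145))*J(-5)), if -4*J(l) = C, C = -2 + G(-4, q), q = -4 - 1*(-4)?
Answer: -42537001217495/76857843312 ≈ -553.45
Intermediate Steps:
q = 0 (q = -4 + 4 = 0)
C = -3 (C = -2 - 1 = -3)
J(l) = ¾ (J(l) = -¼*(-3) = ¾)
31365/(((-7805 + 24531)*(-23026 - 3846))) - 47320*1/((-31 - 1*(-145))*J(-5)) = 31365/(((-7805 + 24531)*(-23026 - 3846))) - 47320*4/(3*(-31 - 1*(-145))) = 31365/((16726*(-26872))) - 47320*4/(3*(-31 + 145)) = 31365/(-449461072) - 47320/((¾)*114) = 31365*(-1/449461072) - 47320/171/2 = -31365/449461072 - 47320*2/171 = -31365/449461072 - 94640/171 = -42537001217495/76857843312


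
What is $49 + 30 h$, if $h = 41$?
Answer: $1279$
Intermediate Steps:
$49 + 30 h = 49 + 30 \cdot 41 = 49 + 1230 = 1279$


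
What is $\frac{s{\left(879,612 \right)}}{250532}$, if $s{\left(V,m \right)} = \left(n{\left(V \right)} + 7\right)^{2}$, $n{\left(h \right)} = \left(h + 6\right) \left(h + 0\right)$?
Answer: $\frac{151290659521}{62633} \approx 2.4155 \cdot 10^{6}$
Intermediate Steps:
$n{\left(h \right)} = h \left(6 + h\right)$ ($n{\left(h \right)} = \left(6 + h\right) h = h \left(6 + h\right)$)
$s{\left(V,m \right)} = \left(7 + V \left(6 + V\right)\right)^{2}$ ($s{\left(V,m \right)} = \left(V \left(6 + V\right) + 7\right)^{2} = \left(7 + V \left(6 + V\right)\right)^{2}$)
$\frac{s{\left(879,612 \right)}}{250532} = \frac{\left(7 + 879 \left(6 + 879\right)\right)^{2}}{250532} = \left(7 + 879 \cdot 885\right)^{2} \cdot \frac{1}{250532} = \left(7 + 777915\right)^{2} \cdot \frac{1}{250532} = 777922^{2} \cdot \frac{1}{250532} = 605162638084 \cdot \frac{1}{250532} = \frac{151290659521}{62633}$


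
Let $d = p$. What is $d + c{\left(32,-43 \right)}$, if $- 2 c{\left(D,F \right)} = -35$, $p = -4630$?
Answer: $- \frac{9225}{2} \approx -4612.5$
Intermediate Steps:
$c{\left(D,F \right)} = \frac{35}{2}$ ($c{\left(D,F \right)} = \left(- \frac{1}{2}\right) \left(-35\right) = \frac{35}{2}$)
$d = -4630$
$d + c{\left(32,-43 \right)} = -4630 + \frac{35}{2} = - \frac{9225}{2}$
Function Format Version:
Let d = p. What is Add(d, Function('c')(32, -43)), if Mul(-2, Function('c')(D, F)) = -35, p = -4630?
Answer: Rational(-9225, 2) ≈ -4612.5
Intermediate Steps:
Function('c')(D, F) = Rational(35, 2) (Function('c')(D, F) = Mul(Rational(-1, 2), -35) = Rational(35, 2))
d = -4630
Add(d, Function('c')(32, -43)) = Add(-4630, Rational(35, 2)) = Rational(-9225, 2)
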